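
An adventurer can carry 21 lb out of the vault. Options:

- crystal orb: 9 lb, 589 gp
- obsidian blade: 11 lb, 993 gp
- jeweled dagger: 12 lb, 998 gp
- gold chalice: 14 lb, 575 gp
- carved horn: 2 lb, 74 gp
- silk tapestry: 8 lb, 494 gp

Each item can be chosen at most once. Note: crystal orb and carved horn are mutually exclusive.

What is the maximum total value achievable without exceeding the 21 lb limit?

1587

Ranking by ratio (value/lb): obsidian blade 90.27, jeweled dagger 83.17, crystal orb 65.44.
Greedy by ratio would take crystal orb + obsidian blade: 20 lb used, total 1582.
Dropping obsidian blade frees 11 lb; slotting in jeweled dagger (12 lb) lifts the total to 1587 at 21 lb.
No other feasible combination exceeds 1587.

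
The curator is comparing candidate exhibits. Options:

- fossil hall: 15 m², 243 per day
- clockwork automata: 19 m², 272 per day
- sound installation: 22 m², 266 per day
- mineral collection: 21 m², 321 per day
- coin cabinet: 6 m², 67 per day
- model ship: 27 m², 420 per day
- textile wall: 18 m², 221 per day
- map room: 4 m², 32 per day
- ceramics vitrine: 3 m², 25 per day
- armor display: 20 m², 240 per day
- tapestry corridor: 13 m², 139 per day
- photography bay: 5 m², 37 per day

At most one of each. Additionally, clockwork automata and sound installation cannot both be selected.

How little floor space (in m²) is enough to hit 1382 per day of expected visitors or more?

95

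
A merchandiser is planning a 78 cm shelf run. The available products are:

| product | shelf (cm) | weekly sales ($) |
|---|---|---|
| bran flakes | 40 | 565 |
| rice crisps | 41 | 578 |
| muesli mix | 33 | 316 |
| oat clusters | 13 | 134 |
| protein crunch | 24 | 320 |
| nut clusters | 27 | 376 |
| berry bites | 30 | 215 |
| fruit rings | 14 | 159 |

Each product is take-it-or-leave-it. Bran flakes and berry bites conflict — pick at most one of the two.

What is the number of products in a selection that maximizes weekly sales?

Best achievable weekly sales is 1044.
For example bran flakes + protein crunch + fruit rings achieves it, using 78 cm.
Any selection reaching 1044 contains exactly 3 products.

3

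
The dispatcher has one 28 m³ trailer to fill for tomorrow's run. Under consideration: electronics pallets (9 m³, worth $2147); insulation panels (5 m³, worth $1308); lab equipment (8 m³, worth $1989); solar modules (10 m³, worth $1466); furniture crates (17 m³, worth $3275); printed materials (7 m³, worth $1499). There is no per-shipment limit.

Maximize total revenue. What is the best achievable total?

7221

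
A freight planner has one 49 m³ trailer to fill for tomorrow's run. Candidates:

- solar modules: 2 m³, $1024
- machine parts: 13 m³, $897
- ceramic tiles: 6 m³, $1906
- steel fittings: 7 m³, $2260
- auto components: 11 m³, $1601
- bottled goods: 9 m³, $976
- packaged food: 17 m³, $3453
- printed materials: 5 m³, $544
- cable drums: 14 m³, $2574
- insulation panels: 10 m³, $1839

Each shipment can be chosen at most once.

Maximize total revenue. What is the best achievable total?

The ratio heuristic lands on solar modules + ceramic tiles + steel fittings + packaged food + printed materials + insulation panels (11026) but leaves 2 m³ idle.
Dropping printed materials and insulation panels frees 15 m³; slotting in cable drums (14 m³) lifts the total to 11217 at 46 m³.
Next best is solar modules + ceramic tiles + steel fittings + packaged food + printed materials + insulation panels at 11026 (47 m³) — short by 191.

11217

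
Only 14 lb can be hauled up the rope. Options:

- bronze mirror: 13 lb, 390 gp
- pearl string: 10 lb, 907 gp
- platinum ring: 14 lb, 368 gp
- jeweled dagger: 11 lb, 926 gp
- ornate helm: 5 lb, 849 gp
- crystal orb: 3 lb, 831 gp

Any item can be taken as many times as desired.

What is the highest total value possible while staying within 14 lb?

3342

The ratio heuristic lands on 4×crystal orb (3324) but leaves 2 lb idle.
The 3 lb tied up in crystal orb is better spent on ornate helm — total rises to 3342 (14 lb).
Nothing else within 14 lb beats 3342.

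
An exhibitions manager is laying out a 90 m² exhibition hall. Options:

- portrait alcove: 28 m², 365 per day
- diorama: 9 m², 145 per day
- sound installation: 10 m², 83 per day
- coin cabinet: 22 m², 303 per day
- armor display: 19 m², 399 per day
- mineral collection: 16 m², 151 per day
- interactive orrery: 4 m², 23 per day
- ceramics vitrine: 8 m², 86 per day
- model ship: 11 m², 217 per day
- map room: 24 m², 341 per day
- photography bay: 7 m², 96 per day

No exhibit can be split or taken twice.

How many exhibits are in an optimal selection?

The maximum expected visitors within 90 m² is 1429.
portrait alcove + diorama + coin cabinet + armor display + model ship hits 1429 at 89 m².
Any selection reaching 1429 contains exactly 5 exhibits.

5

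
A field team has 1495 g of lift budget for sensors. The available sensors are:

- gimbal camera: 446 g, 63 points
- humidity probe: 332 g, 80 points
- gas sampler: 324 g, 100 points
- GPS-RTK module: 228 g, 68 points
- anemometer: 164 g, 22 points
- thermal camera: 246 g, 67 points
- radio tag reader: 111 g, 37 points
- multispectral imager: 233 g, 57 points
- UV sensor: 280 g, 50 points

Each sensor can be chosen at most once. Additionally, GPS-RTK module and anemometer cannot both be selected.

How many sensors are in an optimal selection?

6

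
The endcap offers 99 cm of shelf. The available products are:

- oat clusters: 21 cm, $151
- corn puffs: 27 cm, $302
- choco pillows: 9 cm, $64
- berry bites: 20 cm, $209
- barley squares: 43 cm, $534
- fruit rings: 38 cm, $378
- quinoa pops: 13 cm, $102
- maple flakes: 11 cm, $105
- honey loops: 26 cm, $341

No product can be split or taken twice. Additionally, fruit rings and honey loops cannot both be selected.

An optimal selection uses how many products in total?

Optimal total is 1177.
One optimal bundle: corn puffs + barley squares + honey loops (96 cm).
Every optimal selection uses 3 products.

3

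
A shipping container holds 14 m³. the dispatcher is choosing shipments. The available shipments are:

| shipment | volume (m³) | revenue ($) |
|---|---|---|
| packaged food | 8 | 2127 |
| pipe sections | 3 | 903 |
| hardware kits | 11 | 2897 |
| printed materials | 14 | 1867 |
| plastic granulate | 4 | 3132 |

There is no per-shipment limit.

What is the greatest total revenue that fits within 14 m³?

9396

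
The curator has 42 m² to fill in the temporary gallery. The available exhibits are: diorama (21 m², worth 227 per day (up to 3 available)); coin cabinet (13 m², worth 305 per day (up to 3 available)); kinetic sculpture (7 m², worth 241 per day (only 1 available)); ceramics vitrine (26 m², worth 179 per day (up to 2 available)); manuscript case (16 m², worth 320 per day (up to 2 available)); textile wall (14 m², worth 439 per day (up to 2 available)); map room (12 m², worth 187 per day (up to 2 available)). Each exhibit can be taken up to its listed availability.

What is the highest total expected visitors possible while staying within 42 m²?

Greedy by ratio would take kinetic sculpture + 2×textile wall: 35 m² used, total 1119.
Dropping kinetic sculpture frees 7 m²; slotting in coin cabinet (13 m²) lifts the total to 1183 at 41 m².

1183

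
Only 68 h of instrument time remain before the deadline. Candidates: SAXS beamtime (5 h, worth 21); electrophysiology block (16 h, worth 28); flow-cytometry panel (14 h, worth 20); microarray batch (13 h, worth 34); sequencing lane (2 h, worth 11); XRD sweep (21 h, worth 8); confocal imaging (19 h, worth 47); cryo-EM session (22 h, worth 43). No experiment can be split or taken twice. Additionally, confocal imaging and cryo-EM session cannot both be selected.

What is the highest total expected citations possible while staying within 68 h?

150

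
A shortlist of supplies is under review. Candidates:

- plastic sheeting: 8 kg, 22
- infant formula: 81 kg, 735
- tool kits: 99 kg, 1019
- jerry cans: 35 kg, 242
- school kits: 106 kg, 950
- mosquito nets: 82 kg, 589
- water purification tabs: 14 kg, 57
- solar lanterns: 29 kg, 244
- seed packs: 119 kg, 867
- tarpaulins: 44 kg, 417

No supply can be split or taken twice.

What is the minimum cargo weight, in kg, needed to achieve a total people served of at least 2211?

234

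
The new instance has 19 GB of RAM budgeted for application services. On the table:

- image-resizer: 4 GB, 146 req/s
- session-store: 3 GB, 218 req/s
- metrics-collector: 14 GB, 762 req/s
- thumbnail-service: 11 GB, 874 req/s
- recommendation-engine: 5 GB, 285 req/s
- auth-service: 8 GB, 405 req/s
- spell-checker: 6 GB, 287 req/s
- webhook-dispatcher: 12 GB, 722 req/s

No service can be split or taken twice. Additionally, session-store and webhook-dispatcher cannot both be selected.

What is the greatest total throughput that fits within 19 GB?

1377

The ratio ordering already packs tightly: session-store + thumbnail-service + recommendation-engine, 19 GB, 1377.
Runner-up thumbnail-service + auth-service tops out at 1279.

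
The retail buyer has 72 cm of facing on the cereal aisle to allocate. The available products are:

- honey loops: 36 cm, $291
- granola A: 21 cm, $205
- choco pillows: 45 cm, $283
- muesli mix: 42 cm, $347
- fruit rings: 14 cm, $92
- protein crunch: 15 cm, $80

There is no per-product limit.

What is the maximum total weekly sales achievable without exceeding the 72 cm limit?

Taking 3×granola A: 63 cm used, 615 in weekly sales.
The spare 9 cm is too small for any remaining product, and no exchange beats 615.

615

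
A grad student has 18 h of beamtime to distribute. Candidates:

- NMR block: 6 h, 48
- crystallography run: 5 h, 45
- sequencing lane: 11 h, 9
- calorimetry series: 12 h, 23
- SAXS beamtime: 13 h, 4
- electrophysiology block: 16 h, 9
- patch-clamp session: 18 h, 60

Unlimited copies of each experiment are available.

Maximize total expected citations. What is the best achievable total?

Filling by ratio: 3×crystallography run for 135, with 3 h left unused.
The 15 h tied up in 3×crystallography run is better spent on 3×NMR block — total rises to 144 (18 h).

144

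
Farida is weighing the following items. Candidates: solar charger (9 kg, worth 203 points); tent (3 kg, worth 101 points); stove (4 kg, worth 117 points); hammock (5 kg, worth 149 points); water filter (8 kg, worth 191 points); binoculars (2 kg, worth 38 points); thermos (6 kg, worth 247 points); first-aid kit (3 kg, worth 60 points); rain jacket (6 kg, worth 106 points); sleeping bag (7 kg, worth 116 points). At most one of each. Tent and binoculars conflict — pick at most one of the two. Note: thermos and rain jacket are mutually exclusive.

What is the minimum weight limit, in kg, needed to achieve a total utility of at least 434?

Look for the lowest-weight combination reaching 434.
tent + stove + thermos reaches 465 using 13 kg.
Any bundle with less than 13 kg falls short of 434.

13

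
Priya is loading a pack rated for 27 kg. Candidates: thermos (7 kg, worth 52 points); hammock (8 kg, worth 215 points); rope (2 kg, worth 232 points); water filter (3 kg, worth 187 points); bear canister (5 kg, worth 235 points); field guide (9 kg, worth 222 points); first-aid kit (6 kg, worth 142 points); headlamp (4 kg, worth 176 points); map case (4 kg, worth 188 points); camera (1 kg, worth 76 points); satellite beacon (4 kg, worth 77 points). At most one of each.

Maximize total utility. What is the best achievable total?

Hammock + rope + water filter + bear canister + headlamp + map case + camera uses 27 of the 27 kg and totals 1309.
Runner-up rope + water filter + bear canister + field guide + headlamp + map case tops out at 1240.

1309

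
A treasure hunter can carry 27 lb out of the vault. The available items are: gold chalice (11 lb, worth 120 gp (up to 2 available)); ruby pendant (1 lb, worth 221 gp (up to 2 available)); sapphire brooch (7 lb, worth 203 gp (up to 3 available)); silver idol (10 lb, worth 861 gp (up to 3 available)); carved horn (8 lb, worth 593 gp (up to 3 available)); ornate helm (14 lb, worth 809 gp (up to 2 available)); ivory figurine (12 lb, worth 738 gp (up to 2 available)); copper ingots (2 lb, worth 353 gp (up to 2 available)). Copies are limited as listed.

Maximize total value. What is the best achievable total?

2×ruby pendant + 2×silver idol + 2×copper ingots uses 26 of the 27 lb and totals 2870.

2870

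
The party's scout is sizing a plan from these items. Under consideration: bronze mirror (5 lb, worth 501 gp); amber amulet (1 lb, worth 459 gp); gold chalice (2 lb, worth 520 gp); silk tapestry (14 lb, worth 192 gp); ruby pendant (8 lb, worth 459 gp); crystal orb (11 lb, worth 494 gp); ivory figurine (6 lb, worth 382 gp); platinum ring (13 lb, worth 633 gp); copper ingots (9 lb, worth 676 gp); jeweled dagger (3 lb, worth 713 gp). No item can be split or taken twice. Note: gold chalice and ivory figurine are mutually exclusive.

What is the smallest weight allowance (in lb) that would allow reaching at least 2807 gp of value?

20

Minimise lb subject to total value ≥ 2807.
bronze mirror + amber amulet + gold chalice + copper ingots + jeweled dagger: 2869 value at 20 lb.
No combination under 20 lb hits 2807.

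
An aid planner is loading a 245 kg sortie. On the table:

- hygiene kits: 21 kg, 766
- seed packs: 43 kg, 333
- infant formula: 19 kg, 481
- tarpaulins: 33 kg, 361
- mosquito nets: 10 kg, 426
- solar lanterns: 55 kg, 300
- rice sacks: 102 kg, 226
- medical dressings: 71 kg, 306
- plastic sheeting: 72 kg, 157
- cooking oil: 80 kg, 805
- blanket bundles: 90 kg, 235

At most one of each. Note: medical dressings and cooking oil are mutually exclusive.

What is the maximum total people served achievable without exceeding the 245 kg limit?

3172

Taking hygiene kits + seed packs + infant formula + tarpaulins + mosquito nets + cooking oil: 206 kg used, 3172 in people served.
No other feasible combination exceeds 3172.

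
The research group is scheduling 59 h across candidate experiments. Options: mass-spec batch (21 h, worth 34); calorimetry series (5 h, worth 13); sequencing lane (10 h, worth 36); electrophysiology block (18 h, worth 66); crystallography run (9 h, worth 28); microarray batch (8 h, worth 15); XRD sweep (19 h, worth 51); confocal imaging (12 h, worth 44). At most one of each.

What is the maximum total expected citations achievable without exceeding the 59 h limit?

197

Taking the top-ratio experiments first gives calorimetry series + sequencing lane + electrophysiology block + crystallography run + confocal imaging for 187 (54 h).
Dropping calorimetry series and crystallography run frees 14 h; slotting in XRD sweep (19 h) lifts the total to 197 at 59 h.
That's the maximum — no swap from here does better than 197.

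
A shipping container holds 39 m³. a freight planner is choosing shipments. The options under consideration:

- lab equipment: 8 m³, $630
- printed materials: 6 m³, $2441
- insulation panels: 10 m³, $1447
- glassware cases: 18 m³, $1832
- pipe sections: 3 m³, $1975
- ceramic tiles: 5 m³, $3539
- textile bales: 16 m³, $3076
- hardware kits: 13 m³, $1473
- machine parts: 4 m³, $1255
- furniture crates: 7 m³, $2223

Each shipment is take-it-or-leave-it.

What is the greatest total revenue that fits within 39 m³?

13254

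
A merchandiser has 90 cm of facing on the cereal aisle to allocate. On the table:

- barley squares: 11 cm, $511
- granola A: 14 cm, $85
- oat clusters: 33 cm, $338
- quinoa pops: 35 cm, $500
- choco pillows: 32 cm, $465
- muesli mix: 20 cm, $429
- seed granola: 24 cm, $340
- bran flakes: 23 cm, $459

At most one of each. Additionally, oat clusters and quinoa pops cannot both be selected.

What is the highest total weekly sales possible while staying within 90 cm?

By weekly sales per cm: barley squares 46.45, muesli mix 21.45, bran flakes 19.96 lead.
Greedy by ratio would take barley squares + choco pillows + muesli mix + bran flakes: 86 cm used, total 1864.
Replace choco pillows with quinoa pops: the trade gains 35 net, giving 1899 at 89 cm.
Runner-up barley squares + choco pillows + muesli mix + bran flakes tops out at 1864.

1899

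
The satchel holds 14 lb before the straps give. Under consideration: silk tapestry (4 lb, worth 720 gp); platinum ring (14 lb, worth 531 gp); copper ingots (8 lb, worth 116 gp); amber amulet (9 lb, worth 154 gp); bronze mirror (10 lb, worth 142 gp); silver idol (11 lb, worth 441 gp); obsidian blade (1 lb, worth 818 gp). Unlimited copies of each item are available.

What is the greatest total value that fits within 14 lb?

11452

Density check — obsidian blade 818.00, silk tapestry 180.00, silver idol 40.09, platinum ring 37.93 are the best per lb.
14×obsidian blade uses 14 of the 14 lb and totals 11452.
That's the maximum — no swap from here does better than 11452.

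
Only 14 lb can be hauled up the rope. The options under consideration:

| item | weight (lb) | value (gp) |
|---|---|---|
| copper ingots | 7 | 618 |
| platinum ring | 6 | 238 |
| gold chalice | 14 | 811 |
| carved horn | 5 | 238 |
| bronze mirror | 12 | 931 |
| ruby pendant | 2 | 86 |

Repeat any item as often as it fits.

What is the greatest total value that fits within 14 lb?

Ranking by ratio (value/lb): copper ingots 88.29, bronze mirror 77.58, gold chalice 57.93.
2×copper ingots uses 14 of the 14 lb and totals 1236.
Every other selection either busts 14 lb or fails to beat 1236.

1236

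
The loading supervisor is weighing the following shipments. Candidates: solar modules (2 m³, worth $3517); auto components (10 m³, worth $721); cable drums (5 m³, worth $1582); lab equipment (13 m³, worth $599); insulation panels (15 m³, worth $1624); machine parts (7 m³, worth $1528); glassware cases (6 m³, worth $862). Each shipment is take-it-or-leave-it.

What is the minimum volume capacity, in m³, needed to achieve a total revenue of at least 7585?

28

Look for the lowest-volume combination reaching 7585.
Taking solar modules + cable drums + insulation panels + glassware cases gives 7585 (≥ 7585) for 28 m³.
Below 28 m³ the best achievable stays under 7585.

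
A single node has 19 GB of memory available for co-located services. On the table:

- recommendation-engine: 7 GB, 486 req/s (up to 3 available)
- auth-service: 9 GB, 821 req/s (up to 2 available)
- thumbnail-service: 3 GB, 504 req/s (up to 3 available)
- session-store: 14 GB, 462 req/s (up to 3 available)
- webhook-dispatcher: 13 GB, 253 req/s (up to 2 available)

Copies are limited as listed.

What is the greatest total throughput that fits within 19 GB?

2333

Taking auth-service + 3×thumbnail-service: 18 GB used, 2333 in throughput.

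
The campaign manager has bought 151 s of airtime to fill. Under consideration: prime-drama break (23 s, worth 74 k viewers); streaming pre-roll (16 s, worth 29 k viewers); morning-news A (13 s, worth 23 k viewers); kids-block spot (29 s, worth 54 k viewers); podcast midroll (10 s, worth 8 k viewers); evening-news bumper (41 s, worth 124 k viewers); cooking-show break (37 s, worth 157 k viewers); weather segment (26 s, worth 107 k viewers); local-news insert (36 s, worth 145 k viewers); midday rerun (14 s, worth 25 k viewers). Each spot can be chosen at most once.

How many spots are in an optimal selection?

Best achievable expected reach is 541.
One optimal bundle: podcast midroll + evening-news bumper + cooking-show break + weather segment + local-news insert (150 s).
Every optimal selection uses 5 spots.

5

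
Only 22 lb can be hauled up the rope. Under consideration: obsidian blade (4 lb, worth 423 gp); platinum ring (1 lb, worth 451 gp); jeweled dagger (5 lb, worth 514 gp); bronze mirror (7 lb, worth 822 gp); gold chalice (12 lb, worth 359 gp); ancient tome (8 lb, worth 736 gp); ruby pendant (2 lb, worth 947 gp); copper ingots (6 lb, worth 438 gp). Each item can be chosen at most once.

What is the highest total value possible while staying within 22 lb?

Density check — ruby pendant 473.50, platinum ring 451.00, bronze mirror 117.43, obsidian blade 105.75 are the best per lb.
Greedy by ratio would take obsidian blade + platinum ring + jeweled dagger + bronze mirror + ruby pendant: 19 lb used, total 3157.
The 5 lb tied up in jeweled dagger is better spent on ancient tome — total rises to 3379 (22 lb).
The closest alternative, platinum ring + jeweled dagger + bronze mirror + ruby pendant + copper ingots, reaches only 3172.

3379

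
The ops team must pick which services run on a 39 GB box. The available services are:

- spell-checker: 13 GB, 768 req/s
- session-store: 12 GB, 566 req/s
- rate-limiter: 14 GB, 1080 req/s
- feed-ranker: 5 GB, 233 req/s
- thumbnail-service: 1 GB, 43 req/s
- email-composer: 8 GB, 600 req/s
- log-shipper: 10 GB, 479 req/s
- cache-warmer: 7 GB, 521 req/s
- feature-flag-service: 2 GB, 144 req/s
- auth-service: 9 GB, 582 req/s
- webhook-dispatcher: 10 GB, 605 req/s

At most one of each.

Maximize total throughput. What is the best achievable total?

2826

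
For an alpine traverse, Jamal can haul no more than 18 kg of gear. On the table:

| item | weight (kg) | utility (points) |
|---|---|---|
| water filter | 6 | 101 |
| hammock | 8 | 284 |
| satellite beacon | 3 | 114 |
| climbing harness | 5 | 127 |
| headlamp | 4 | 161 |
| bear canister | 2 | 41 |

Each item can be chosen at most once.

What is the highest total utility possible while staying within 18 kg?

Best packing: hammock + satellite beacon + headlamp + bear canister — 17 kg, 600 total.
Nothing else within 18 kg beats 600.

600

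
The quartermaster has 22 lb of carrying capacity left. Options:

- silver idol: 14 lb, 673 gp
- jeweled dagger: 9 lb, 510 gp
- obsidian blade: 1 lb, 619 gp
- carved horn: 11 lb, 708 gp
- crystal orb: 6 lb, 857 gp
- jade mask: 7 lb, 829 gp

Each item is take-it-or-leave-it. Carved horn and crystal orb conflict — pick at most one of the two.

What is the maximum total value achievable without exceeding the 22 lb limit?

2305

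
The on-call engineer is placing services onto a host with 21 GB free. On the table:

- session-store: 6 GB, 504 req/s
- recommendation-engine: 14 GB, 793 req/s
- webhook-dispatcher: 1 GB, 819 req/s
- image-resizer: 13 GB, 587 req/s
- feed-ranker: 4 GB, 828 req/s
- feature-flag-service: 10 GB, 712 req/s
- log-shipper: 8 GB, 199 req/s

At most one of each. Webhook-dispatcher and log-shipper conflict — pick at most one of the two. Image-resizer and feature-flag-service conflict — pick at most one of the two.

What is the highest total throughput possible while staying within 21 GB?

Taking session-store + webhook-dispatcher + feed-ranker + feature-flag-service: 21 GB used, 2863 in throughput.

2863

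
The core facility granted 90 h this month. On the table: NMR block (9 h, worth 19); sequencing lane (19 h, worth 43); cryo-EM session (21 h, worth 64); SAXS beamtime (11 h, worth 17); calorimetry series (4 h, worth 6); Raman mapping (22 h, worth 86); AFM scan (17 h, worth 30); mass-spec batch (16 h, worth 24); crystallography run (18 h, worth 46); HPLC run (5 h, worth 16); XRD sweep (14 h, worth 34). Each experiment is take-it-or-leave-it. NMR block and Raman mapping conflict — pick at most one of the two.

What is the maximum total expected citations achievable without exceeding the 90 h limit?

261

Ranking by ratio (expected citations/h): Raman mapping 3.91, HPLC run 3.20, cryo-EM session 3.05, crystallography run 2.56.
Sequencing lane + cryo-EM session + calorimetry series + Raman mapping + crystallography run + HPLC run uses 89 of the 90 h and totals 261.
Next best is sequencing lane + cryo-EM session + Raman mapping + crystallography run + HPLC run at 255 (85 h) — short by 6.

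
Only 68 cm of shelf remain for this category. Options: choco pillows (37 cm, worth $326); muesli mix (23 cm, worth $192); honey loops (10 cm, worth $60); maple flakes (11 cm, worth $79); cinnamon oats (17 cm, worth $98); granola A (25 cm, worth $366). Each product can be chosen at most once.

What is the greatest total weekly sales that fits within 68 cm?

By weekly sales per cm: granola A 14.64, choco pillows 8.81, muesli mix 8.35, maple flakes 7.18 lead.
The ratio ordering already packs tightly: choco pillows + granola A, 62 cm, 692.
Nothing else within 68 cm beats 692.

692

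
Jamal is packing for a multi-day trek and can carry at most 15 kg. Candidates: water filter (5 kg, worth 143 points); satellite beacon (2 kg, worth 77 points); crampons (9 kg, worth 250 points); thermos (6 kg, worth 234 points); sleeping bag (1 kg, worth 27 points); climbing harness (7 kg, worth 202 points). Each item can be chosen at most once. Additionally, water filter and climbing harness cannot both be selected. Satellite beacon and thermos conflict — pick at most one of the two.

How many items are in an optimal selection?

2

Optimal total is 484.
One optimal bundle: crampons + thermos (15 kg).
Every optimal selection uses 2 items.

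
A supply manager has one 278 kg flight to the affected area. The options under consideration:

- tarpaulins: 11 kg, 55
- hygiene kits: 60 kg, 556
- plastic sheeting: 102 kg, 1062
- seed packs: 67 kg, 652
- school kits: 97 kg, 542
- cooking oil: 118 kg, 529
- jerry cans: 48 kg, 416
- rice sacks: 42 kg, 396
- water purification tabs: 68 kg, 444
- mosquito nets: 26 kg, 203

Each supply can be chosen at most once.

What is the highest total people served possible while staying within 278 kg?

2686

Taking the top-ratio supplies first gives hygiene kits + plastic sheeting + seed packs + rice sacks for 2666 (271 kg).
Replace rice sacks with jerry cans: the trade gains 20 net, giving 2686 at 277 kg.
The closest alternative, hygiene kits + plastic sheeting + seed packs + rice sacks, reaches only 2666.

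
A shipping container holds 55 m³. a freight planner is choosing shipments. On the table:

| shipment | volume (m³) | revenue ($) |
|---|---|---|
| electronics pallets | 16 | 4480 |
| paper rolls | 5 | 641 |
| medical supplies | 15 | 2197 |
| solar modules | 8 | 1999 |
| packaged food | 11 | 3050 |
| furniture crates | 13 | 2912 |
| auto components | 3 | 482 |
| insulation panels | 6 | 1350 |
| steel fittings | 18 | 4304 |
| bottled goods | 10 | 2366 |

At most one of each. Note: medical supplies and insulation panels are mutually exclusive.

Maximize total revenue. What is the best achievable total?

14200

Filling by ratio: electronics pallets + solar modules + packaged food + steel fittings for 13833, with 2 m³ left unused.
Dropping solar modules frees 8 m³; slotting in bottled goods (10 m³) lifts the total to 14200 at 55 m³.
Runner-up electronics pallets + solar modules + packaged food + steel fittings tops out at 13833.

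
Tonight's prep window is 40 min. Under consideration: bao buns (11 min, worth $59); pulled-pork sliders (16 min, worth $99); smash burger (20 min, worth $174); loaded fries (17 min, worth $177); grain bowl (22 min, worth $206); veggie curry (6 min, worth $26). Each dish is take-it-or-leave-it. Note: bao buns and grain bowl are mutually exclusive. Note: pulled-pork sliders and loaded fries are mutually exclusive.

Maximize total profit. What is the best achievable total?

383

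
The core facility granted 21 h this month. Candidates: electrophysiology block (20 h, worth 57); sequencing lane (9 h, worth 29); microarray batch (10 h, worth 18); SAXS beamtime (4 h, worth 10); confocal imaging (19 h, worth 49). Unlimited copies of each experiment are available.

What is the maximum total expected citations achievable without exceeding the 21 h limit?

Greedy by ratio would take 2×sequencing lane: 18 h used, total 58.
Replace sequencing lane with 3×SAXS beamtime: the trade gains 1 net, giving 59 at 21 h.

59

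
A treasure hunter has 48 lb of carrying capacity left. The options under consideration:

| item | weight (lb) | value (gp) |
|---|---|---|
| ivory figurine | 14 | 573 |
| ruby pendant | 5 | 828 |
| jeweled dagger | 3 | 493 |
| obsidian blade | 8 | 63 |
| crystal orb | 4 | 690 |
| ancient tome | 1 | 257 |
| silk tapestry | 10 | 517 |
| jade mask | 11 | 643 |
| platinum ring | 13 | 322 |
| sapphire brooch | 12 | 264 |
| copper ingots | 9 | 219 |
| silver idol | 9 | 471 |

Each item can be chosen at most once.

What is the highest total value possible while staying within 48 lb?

Ranking by ratio (value/lb): ancient tome 257.00, crystal orb 172.50, ruby pendant 165.60.
Filling by ratio: ruby pendant + jeweled dagger + crystal orb + ancient tome + silk tapestry + jade mask + silver idol for 3899, with 5 lb left unused.
Dropping silver idol frees 9 lb; slotting in ivory figurine (14 lb) lifts the total to 4001 at 48 lb.
The closest alternative, ivory figurine + ruby pendant + jeweled dagger + crystal orb + ancient tome + jade mask + silver idol, reaches only 3955.

4001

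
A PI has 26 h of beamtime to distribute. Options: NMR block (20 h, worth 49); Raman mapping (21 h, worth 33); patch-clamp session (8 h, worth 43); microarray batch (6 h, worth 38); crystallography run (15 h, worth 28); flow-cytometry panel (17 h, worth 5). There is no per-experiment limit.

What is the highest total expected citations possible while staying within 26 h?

Density check — microarray batch 6.33, patch-clamp session 5.38, NMR block 2.45, crystallography run 1.87 are the best per h.
Greedy by ratio would take 4×microarray batch: 24 h used, total 152.
Dropping microarray batch frees 6 h; slotting in patch-clamp session (8 h) lifts the total to 157 at 26 h.
No other feasible combination exceeds 157.

157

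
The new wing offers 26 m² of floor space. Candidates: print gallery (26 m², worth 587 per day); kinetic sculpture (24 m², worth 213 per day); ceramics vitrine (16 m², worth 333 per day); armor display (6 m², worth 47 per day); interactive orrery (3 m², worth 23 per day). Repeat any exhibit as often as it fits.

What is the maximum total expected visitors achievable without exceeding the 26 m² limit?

Taking print gallery: 26 m² used, 587 in expected visitors.
Nothing else within 26 m² beats 587.

587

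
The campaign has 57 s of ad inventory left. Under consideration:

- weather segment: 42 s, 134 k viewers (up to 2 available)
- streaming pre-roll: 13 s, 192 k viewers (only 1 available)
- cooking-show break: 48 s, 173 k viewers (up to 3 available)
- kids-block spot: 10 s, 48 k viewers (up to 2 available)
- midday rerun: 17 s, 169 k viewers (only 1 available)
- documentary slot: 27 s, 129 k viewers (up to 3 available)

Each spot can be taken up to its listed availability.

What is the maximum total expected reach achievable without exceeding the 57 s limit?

490

Ranking by ratio (expected reach/s): streaming pre-roll 14.77, midday rerun 9.94, kids-block spot 4.80, documentary slot 4.78.
Greedy by ratio would take streaming pre-roll + 2×kids-block spot + midday rerun: 50 s used, total 457.
Replace 2×kids-block spot with documentary slot: the trade gains 33 net, giving 490 at 57 s.
Nothing else within 57 s beats 490.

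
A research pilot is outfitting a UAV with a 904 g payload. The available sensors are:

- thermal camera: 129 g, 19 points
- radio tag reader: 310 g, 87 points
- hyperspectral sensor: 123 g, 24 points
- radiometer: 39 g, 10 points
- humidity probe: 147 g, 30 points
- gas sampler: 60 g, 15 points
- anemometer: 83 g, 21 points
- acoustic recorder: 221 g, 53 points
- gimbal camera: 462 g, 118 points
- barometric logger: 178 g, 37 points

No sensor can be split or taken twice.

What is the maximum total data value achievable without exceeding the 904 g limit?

Ranking by ratio (data value/g): radio tag reader 0.28, radiometer 0.26, gimbal camera 0.26, anemometer 0.25.
Best packing: radio tag reader + radiometer + anemometer + gimbal camera — 894 g, 236 total.

236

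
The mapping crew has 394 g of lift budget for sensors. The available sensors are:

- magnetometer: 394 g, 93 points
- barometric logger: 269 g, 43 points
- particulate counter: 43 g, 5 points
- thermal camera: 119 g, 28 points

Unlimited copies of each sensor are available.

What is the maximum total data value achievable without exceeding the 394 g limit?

93

Density check — magnetometer 0.24, thermal camera 0.24, barometric logger 0.16 are the best per g.
Taking magnetometer: 394 g used, 93 in data value.
No other feasible combination exceeds 93.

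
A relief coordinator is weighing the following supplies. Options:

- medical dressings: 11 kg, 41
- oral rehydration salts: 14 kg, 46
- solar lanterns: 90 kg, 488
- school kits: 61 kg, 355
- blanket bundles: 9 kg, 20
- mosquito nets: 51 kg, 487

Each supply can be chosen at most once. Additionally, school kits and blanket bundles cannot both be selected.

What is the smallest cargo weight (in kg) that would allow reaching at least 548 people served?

71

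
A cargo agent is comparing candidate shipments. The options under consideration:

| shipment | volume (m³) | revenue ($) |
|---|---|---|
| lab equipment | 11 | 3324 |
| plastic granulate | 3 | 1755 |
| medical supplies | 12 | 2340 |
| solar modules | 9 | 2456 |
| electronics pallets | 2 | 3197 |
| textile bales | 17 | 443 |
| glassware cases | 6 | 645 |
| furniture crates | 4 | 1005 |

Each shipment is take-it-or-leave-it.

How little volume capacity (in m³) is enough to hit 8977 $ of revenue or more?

20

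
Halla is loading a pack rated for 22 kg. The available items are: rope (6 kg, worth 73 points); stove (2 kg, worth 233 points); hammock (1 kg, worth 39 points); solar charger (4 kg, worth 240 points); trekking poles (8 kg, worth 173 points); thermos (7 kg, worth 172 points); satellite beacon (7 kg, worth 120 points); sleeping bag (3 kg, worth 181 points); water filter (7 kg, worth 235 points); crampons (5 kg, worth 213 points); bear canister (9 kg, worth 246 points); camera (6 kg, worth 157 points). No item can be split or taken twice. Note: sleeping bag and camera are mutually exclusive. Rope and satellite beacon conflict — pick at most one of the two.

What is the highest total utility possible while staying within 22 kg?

Ranking by ratio (utility/kg): stove 116.50, sleeping bag 60.33, solar charger 60.00.
Taking stove + hammock + solar charger + sleeping bag + water filter + crampons: 22 kg used, 1141 in utility.
That's the maximum — no feasible swap from here does better than 1141.

1141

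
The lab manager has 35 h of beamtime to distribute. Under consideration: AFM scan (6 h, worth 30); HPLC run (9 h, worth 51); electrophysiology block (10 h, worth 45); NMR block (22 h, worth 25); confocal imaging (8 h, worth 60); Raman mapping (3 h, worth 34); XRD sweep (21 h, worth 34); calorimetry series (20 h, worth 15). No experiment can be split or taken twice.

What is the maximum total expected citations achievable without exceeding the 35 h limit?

190

Density check — Raman mapping 11.33, confocal imaging 7.50, HPLC run 5.67, AFM scan 5.00 are the best per h.
The ratio heuristic lands on AFM scan + HPLC run + confocal imaging + Raman mapping (175) but leaves 9 h idle.
Replace AFM scan with electrophysiology block: the trade gains 15 net, giving 190 at 30 h.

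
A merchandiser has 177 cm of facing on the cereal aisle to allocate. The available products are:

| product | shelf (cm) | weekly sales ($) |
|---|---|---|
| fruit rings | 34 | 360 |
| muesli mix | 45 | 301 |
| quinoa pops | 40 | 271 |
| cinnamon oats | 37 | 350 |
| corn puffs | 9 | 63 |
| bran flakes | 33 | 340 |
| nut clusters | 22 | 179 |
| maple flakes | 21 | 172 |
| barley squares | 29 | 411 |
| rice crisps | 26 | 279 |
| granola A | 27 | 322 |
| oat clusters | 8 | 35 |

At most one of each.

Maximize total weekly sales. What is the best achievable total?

Filling by ratio: fruit rings + bran flakes + maple flakes + barley squares + rice crisps + granola A for 1884, with 7 cm left unused.
The 54 cm tied up in bran flakes and maple flakes is better spent on cinnamon oats + nut clusters — total rises to 1901 (175 cm).
Nothing else within 177 cm beats 1901.

1901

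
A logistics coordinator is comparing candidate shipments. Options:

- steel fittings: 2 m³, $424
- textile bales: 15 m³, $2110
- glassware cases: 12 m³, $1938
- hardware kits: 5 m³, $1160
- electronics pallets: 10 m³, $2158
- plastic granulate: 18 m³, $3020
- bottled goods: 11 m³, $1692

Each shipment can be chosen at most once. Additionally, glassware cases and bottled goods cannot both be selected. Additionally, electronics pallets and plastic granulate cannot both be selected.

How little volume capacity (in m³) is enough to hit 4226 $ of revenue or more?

23

Need the lightest bundle worth ≥ 4226.
steel fittings + electronics pallets + bottled goods reaches 4274 using 23 m³.
No combination under 23 m³ hits 4226.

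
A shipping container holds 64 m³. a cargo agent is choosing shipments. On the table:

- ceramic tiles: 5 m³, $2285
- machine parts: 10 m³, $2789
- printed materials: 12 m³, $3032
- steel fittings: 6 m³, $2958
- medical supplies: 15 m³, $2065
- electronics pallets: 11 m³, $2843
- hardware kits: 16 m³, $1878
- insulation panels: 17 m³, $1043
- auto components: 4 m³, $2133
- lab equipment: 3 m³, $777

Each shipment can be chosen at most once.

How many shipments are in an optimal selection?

7

Best achievable revenue is 18105.
For example ceramic tiles + machine parts + printed materials + steel fittings + medical supplies + electronics pallets + auto components achieves it, using 63 m³.
Any selection reaching 18105 contains exactly 7 shipments.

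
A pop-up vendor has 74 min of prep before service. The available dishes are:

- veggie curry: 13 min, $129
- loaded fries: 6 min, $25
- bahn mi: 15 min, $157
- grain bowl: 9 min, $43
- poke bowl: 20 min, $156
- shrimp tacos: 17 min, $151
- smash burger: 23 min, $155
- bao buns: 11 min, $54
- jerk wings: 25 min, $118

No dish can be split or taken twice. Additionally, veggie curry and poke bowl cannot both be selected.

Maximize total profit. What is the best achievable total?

617

Veggie curry + loaded fries + bahn mi + shrimp tacos + smash burger uses 74 of the 74 min and totals 617.
Nothing else feasible within 74 min beats 617.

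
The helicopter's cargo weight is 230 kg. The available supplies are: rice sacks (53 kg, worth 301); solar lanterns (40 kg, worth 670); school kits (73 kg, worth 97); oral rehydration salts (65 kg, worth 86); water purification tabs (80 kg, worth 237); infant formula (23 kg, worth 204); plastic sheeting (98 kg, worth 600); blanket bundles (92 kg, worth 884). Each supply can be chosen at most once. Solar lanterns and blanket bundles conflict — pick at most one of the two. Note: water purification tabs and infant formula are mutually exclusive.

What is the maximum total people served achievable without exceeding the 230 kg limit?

Ranking by ratio (people served/kg): solar lanterns 16.75, blanket bundles 9.61, infant formula 8.87, plastic sheeting 6.12.
Taking rice sacks + solar lanterns + infant formula + plastic sheeting: 214 kg used, 1775 in people served.
Next best is infant formula + plastic sheeting + blanket bundles at 1688 (213 kg) — short by 87.

1775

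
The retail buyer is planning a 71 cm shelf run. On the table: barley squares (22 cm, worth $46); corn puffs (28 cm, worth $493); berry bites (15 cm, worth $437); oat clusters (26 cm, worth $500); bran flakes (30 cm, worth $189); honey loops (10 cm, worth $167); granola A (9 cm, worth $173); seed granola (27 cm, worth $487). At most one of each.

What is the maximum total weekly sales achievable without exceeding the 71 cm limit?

By weekly sales per cm: berry bites 29.13, oat clusters 19.23, granola A 19.22 lead.
Greedy by ratio would take berry bites + oat clusters + honey loops + granola A: 60 cm used, total 1277.
The 19 cm tied up in honey loops and granola A is better spent on corn puffs — total rises to 1430 (69 cm).
The closest alternative, berry bites + oat clusters + seed granola, reaches only 1424.

1430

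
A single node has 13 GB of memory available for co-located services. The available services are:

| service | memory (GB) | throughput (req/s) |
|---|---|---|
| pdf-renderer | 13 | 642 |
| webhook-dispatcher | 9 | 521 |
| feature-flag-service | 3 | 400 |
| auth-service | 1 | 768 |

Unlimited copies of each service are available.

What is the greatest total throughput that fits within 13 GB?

9984

Ranking by ratio (throughput/GB): auth-service 768.00, feature-flag-service 133.33, webhook-dispatcher 57.89.
13×auth-service uses 13 of the 13 GB and totals 9984.
Every other selection either busts 13 GB or fails to beat 9984.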